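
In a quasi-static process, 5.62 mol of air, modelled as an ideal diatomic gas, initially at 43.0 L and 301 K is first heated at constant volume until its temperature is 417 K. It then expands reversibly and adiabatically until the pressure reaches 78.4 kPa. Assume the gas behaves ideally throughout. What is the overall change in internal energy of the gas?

-5650 J

P₁ = nRT₁/V₁ = 5.62×8.314×301/43.0 = 327 kPa.
Step 1 — Isochoric: V stays 43.0 L; P/T = const ⇒ T₂ = 417 K, P₂ = 453 kPa.
W = 0 (no volume change).
ΔU = nCvΔT = 5.62×20.8×(417−301) = 13600 J.
Q = ΔU = 13600 J.
State after step 1: P = 453 kPa, V = 43.0 L, T = 417 K.
Step 2 — Adiabatic: T₂/T₁ = (P₂/P₁)^((γ−1)/γ) ⇒ T₂ = 417×(0.173)^0.286 = 253 K; V₂ = 151 L.
ΔU = nCvΔT = 5.62×20.8×(253−417) = -19200 J.
Q = 0 for an adiabatic process, so W = −ΔU = 19200 J.
Net over both steps: W = 19200 J, Q = 13600 J, ΔU = -5650 J.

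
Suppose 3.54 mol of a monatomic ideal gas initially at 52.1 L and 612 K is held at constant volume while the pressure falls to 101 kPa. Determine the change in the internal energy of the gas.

-19100 J

P₁ = nRT₁/V₁ = 3.54×8.314×612/52.1 = 346 kPa.
Isochoric: V stays 52.1 L; P/T = const ⇒ T₂ = 179 K, P₂ = 101 kPa.
For an ideal gas ΔU = nCvΔT with Cv = (3/2)R = 12.5 J/(mol·K).
ΔU = 3.54×12.5×(179−612) = -19100 J.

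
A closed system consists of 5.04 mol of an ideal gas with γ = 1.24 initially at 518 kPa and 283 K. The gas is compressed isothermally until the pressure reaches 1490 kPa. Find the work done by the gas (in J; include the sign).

-12500 J

V₁ = nRT₁/P₁ = 5.04×8.314×283/518 = 22.9 L.
Isothermal: T stays 283 K; PV = const ⇒ V₂ = 7.96 L, P₂ = 1490 kPa.
W = nRT ln(V₂/V₁) = 5.04×8.314×283×ln(0.348) = -12500 J.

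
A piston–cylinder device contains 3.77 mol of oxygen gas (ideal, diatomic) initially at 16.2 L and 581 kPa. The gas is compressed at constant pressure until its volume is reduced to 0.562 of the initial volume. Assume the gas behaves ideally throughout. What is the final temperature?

T₁ = P₁V₁/(nR) = 581×16.2/(3.77×8.314) = 300 K.
Isobaric: P stays 581 kPa; V/T = const ⇒ T₂ = 169 K, V₂ = 9.10 L.

169 K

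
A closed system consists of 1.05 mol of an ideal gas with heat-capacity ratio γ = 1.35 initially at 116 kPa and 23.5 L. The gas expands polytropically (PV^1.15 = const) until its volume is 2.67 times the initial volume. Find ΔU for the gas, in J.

T₁ = P₁V₁/(nR) = 116×23.5/(1.05×8.314) = 312 K.
Polytropic n=1.15: T₂ = T₁(V₁/V₂)^(n−1) = 312×(0.375)^0.15 = 269 K; P₂ = P₁(V₁/V₂)^n = 37.5 kPa.
For an ideal gas ΔU = nCvΔT with Cv = R/(γ−1) = 23.8 J/(mol·K).
ΔU = 1.05×23.8×(269−312) = -1070 J.

-1070 J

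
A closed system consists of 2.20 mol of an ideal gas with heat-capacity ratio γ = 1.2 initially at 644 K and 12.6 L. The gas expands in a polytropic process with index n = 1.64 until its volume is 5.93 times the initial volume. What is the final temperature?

P₁ = nRT₁/V₁ = 2.20×8.314×644/12.6 = 935 kPa.
Polytropic n=1.64: T₂ = T₁(V₁/V₂)^(n−1) = 644×(0.169)^0.64 = 206 K; P₂ = P₁(V₁/V₂)^n = 50.5 kPa.

206 K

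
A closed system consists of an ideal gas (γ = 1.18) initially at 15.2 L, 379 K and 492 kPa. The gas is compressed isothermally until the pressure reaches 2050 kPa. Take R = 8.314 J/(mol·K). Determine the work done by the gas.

-10700 J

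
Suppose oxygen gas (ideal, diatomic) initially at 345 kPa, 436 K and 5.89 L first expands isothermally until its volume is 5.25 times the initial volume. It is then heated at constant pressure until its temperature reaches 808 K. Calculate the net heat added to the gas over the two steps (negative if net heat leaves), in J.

n = P₁V₁/(RT₁) = 345×5.89/(8.314×436) = 0.561 mol.
Step 1 — Isothermal: T stays 436 K; PV = const ⇒ V₂ = 30.9 L, P₂ = 65.7 kPa.
ΔU = 0 (ideal gas, T constant).
W = nRT ln(V₂/V₁) = 0.561×8.314×436×ln(5.25) = 3370 J.
Q = ΔU + W = 3370 J.
State after step 1: P = 65.7 kPa, V = 30.9 L, T = 436 K.
Step 2 — Isobaric: P stays 65.7 kPa; V/T = const ⇒ T₂ = 808 K, V₂ = 57.3 L.
W = PΔV = 65.7×(57.3−30.9) kPa·L = 1730 J.
ΔU = nCvΔT = 0.561×20.8×(808−436) = 4330 J.
Q = ΔU + W = nCpΔT = 6070 J.
Net over both steps: W = 5100 J, Q = 9440 J, ΔU = 4330 J.

9440 J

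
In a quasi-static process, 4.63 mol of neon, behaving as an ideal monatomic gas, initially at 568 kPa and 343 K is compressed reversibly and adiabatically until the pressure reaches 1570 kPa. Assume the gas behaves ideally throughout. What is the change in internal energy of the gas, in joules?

9940 J

V₁ = nRT₁/P₁ = 4.63×8.314×343/568 = 23.2 L.
Adiabatic: T₂/T₁ = (P₂/P₁)^((γ−1)/γ) ⇒ T₂ = 343×(2.76)^0.400 = 515 K; V₂ = 12.6 L.
For an ideal gas ΔU = nCvΔT with Cv = (3/2)R = 12.5 J/(mol·K).
ΔU = 4.63×12.5×(515−343) = 9940 J.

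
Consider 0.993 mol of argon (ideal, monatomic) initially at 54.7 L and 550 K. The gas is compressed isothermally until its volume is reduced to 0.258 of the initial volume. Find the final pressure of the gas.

322 kPa

P₁ = nRT₁/V₁ = 0.993×8.314×550/54.7 = 83.0 kPa.
Isothermal: T stays 550 K; PV = const ⇒ V₂ = 14.1 L, P₂ = 322 kPa.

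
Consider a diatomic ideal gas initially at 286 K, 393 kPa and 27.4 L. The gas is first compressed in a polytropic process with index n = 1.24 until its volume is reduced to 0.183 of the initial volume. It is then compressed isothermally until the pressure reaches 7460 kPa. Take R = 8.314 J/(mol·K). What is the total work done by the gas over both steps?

-36100 J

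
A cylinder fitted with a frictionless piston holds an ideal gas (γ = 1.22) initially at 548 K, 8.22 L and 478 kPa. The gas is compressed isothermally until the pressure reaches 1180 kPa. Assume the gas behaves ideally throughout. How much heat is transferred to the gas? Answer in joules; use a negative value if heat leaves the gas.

-3550 J

n = P₁V₁/(RT₁) = 478×8.22/(8.314×548) = 0.862 mol.
Isothermal: T stays 548 K; PV = const ⇒ V₂ = 3.33 L, P₂ = 1180 kPa.
ΔU = 0 (ideal gas, T constant).
W = nRT ln(V₂/V₁) = 0.862×8.314×548×ln(0.405) = -3550 J.
Q = ΔU + W = -3550 J.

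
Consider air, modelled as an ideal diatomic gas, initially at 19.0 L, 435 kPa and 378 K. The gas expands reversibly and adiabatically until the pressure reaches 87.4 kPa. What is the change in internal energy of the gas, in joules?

-7600 J

n = P₁V₁/(RT₁) = 435×19.0/(8.314×378) = 2.63 mol.
Adiabatic: T₂/T₁ = (P₂/P₁)^((γ−1)/γ) ⇒ T₂ = 378×(0.201)^0.286 = 239 K; V₂ = 59.8 L.
For an ideal gas ΔU = nCvΔT with Cv = (5/2)R = 20.8 J/(mol·K).
ΔU = 2.63×20.8×(239−378) = -7600 J.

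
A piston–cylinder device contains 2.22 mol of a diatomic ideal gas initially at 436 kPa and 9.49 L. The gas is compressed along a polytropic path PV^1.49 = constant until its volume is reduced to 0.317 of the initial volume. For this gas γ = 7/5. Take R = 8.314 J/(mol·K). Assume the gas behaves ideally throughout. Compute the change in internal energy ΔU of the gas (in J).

7820 J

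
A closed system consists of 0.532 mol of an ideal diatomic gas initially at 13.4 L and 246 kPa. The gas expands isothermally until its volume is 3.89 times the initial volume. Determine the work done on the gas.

-4480 J

T₁ = P₁V₁/(nR) = 246×13.4/(0.532×8.314) = 745 K.
Isothermal: T stays 745 K; PV = const ⇒ V₂ = 52.1 L, P₂ = 63.2 kPa.
W = nRT ln(V₂/V₁) = 0.532×8.314×745×ln(3.89) = 4480 J.
Work done on the gas = −W_by = -4480 J.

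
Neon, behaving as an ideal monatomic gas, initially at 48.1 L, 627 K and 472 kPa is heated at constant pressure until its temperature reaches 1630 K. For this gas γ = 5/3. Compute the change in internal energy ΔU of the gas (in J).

n = P₁V₁/(RT₁) = 472×48.1/(8.314×627) = 4.36 mol.
Isobaric: P stays 472 kPa; V/T = const ⇒ T₂ = 1630 K, V₂ = 125 L.
For an ideal gas ΔU = nCvΔT with Cv = (3/2)R = 12.5 J/(mol·K).
ΔU = 4.36×12.5×(1630−627) = 54500 J.

54500 J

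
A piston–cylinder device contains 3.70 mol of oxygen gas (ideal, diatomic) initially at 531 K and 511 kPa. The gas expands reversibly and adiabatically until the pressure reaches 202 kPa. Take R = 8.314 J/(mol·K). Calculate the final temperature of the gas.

V₁ = nRT₁/P₁ = 3.70×8.314×531/511 = 32.0 L.
Adiabatic: T₂/T₁ = (P₂/P₁)^((γ−1)/γ) ⇒ T₂ = 531×(0.395)^0.286 = 407 K; V₂ = 62.0 L.

407 K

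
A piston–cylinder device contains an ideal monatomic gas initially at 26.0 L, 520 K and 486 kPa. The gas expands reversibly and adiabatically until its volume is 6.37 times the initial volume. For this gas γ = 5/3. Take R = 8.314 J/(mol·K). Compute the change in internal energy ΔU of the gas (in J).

-13400 J

n = P₁V₁/(RT₁) = 486×26.0/(8.314×520) = 2.92 mol.
Adiabatic: TV^(γ−1) = const ⇒ T₂ = 520×(0.157)^0.667 = 151 K; PV^γ = const ⇒ P₂ = 22.2 kPa.
For an ideal gas ΔU = nCvΔT with Cv = (3/2)R = 12.5 J/(mol·K).
ΔU = 2.92×12.5×(151−520) = -13400 J.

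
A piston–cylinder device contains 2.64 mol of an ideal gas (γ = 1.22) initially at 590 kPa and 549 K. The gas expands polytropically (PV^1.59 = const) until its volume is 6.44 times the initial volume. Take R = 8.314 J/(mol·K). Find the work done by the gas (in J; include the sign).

13600 J

V₁ = nRT₁/P₁ = 2.64×8.314×549/590 = 20.4 L.
Polytropic n=1.59: T₂ = T₁(V₁/V₂)^(n−1) = 549×(0.155)^0.59 = 183 K; P₂ = P₁(V₁/V₂)^n = 30.5 kPa.
W = (P₁V₁−P₂V₂)/(n−1) = (590×20.4−30.5×132)/0.59 = 13600 J.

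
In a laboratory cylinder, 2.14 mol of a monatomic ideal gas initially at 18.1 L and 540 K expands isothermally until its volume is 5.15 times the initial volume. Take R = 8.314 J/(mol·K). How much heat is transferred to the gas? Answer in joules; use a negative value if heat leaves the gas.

P₁ = nRT₁/V₁ = 2.14×8.314×540/18.1 = 531 kPa.
Isothermal: T stays 540 K; PV = const ⇒ V₂ = 93.2 L, P₂ = 103 kPa.
ΔU = 0 (ideal gas, T constant).
W = nRT ln(V₂/V₁) = 2.14×8.314×540×ln(5.15) = 15700 J.
Q = ΔU + W = 15700 J.

15700 J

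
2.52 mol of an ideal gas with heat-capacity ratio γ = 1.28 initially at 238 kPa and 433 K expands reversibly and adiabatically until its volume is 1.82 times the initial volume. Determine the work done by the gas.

V₁ = nRT₁/P₁ = 2.52×8.314×433/238 = 38.1 L.
Adiabatic: TV^(γ−1) = const ⇒ T₂ = 433×(0.549)^0.280 = 366 K; PV^γ = const ⇒ P₂ = 111 kPa.
ΔU = nCvΔT = 2.52×29.7×(366−433) = -5000 J.
Q = 0 for an adiabatic process, so W = −ΔU = 5000 J.

5000 J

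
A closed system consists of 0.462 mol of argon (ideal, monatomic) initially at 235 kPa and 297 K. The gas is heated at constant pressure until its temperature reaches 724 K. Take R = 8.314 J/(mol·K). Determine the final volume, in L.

11.8 L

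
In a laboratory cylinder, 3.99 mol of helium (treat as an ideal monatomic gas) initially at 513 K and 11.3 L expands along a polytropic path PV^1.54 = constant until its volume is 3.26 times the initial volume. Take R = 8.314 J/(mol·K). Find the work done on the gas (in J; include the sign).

-14900 J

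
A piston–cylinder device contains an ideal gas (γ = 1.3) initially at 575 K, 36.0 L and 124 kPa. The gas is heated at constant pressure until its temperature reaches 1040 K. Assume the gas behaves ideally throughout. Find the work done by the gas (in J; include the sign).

3610 J

n = P₁V₁/(RT₁) = 124×36.0/(8.314×575) = 0.934 mol.
Isobaric: P stays 124 kPa; V/T = const ⇒ T₂ = 1040 K, V₂ = 65.1 L.
W = PΔV = 124×(65.1−36.0) kPa·L = 3610 J.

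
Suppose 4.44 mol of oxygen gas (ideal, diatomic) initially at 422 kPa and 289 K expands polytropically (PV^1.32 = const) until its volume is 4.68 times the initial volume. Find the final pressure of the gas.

55.0 kPa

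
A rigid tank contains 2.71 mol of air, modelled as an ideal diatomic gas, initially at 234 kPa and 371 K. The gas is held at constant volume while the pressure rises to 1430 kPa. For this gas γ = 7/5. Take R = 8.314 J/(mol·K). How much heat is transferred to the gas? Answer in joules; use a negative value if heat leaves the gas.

V₁ = nRT₁/P₁ = 2.71×8.314×371/234 = 35.7 L.
Isochoric: V stays 35.7 L; P/T = const ⇒ T₂ = 2270 K, P₂ = 1430 kPa.
W = 0 (no volume change).
ΔU = nCvΔT = 2.71×20.8×(2270−371) = 107000 J.
Q = ΔU = 107000 J.

107000 J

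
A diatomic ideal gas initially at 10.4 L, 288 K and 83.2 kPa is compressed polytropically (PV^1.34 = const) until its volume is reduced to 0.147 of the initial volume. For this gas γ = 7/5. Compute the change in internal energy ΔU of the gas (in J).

n = P₁V₁/(RT₁) = 83.2×10.4/(8.314×288) = 0.361 mol.
Polytropic n=1.34: T₂ = T₁(V₁/V₂)^(n−1) = 288×(6.80)^0.34 = 553 K; P₂ = P₁(V₁/V₂)^n = 1090 kPa.
For an ideal gas ΔU = nCvΔT with Cv = (5/2)R = 20.8 J/(mol·K).
ΔU = 0.361×20.8×(553−288) = 1990 J.

1990 J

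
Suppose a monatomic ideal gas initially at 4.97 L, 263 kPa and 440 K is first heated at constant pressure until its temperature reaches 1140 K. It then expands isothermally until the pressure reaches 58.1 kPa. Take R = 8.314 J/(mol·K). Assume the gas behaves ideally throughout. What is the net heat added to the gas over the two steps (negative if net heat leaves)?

10300 J

n = P₁V₁/(RT₁) = 263×4.97/(8.314×440) = 0.357 mol.
Step 1 — Isobaric: P stays 263 kPa; V/T = const ⇒ T₂ = 1140 K, V₂ = 12.9 L.
W = PΔV = 263×(12.9−4.97) kPa·L = 2080 J.
ΔU = nCvΔT = 0.357×12.5×(1140−440) = 3120 J.
Q = ΔU + W = nCpΔT = 5200 J.
State after step 1: P = 263 kPa, V = 12.9 L, T = 1140 K.
Step 2 — Isothermal: T stays 1140 K; PV = const ⇒ V₂ = 58.3 L, P₂ = 58.1 kPa.
ΔU = 0 (ideal gas, T constant).
W = nRT ln(V₂/V₁) = 0.357×8.314×1140×ln(4.53) = 5110 J.
Q = ΔU + W = 5110 J.
Net over both steps: W = 7190 J, Q = 10300 J, ΔU = 3120 J.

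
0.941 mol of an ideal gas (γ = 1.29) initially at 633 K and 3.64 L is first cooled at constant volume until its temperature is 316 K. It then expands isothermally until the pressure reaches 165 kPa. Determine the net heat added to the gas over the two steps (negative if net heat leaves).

P₁ = nRT₁/V₁ = 0.941×8.314×633/3.64 = 1360 kPa.
Step 1 — Isochoric: V stays 3.64 L; P/T = const ⇒ T₂ = 316 K, P₂ = 679 kPa.
W = 0 (no volume change).
ΔU = nCvΔT = 0.941×28.7×(316−633) = -8550 J.
Q = ΔU = -8550 J.
State after step 1: P = 679 kPa, V = 3.64 L, T = 316 K.
Step 2 — Isothermal: T stays 316 K; PV = const ⇒ V₂ = 15.0 L, P₂ = 165 kPa.
ΔU = 0 (ideal gas, T constant).
W = nRT ln(V₂/V₁) = 0.941×8.314×316×ln(4.12) = 3500 J.
Q = ΔU + W = 3500 J.
Net over both steps: W = 3500 J, Q = -5050 J, ΔU = -8550 J.

-5050 J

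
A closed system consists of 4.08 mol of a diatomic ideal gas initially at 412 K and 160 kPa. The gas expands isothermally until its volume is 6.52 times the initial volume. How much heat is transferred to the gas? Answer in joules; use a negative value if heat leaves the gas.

26200 J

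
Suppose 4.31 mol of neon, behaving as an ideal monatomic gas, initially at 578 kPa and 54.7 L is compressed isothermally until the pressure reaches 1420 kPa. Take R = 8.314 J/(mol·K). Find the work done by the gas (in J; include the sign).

-28400 J

T₁ = P₁V₁/(nR) = 578×54.7/(4.31×8.314) = 882 K.
Isothermal: T stays 882 K; PV = const ⇒ V₂ = 22.3 L, P₂ = 1420 kPa.
W = nRT ln(V₂/V₁) = 4.31×8.314×882×ln(0.407) = -28400 J.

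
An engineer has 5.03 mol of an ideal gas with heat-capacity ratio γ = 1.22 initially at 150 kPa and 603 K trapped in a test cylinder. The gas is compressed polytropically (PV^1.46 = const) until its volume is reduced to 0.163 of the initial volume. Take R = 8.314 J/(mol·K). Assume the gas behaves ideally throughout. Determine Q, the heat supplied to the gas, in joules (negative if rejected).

78000 J

V₁ = nRT₁/P₁ = 5.03×8.314×603/150 = 168 L.
Polytropic n=1.46: T₂ = T₁(V₁/V₂)^(n−1) = 603×(6.13)^0.46 = 1390 K; P₂ = P₁(V₁/V₂)^n = 2120 kPa.
W = (P₁V₁−P₂V₂)/(n−1) = (150×168−2120×27.4)/0.46 = -71500 J.
ΔU = nCvΔT = 5.03×37.8×(1390−603) = 149000 J.
Q = ΔU + W = 78000 J.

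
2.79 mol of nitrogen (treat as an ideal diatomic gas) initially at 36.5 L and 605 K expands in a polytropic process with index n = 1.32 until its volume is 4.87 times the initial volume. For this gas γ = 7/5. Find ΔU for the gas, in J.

-13900 J

P₁ = nRT₁/V₁ = 2.79×8.314×605/36.5 = 384 kPa.
Polytropic n=1.32: T₂ = T₁(V₁/V₂)^(n−1) = 605×(0.205)^0.32 = 365 K; P₂ = P₁(V₁/V₂)^n = 47.6 kPa.
For an ideal gas ΔU = nCvΔT with Cv = (5/2)R = 20.8 J/(mol·K).
ΔU = 2.79×20.8×(365−605) = -13900 J.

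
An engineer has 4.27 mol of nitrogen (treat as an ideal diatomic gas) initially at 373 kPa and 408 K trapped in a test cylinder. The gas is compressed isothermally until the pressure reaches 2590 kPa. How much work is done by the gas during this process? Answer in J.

V₁ = nRT₁/P₁ = 4.27×8.314×408/373 = 38.8 L.
Isothermal: T stays 408 K; PV = const ⇒ V₂ = 5.59 L, P₂ = 2590 kPa.
W = nRT ln(V₂/V₁) = 4.27×8.314×408×ln(0.144) = -28100 J.

-28100 J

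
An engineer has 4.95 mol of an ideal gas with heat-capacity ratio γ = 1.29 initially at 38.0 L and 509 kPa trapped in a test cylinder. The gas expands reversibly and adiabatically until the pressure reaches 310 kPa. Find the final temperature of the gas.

420 K

T₁ = P₁V₁/(nR) = 509×38.0/(4.95×8.314) = 470 K.
Adiabatic: T₂/T₁ = (P₂/P₁)^((γ−1)/γ) ⇒ T₂ = 470×(0.609)^0.225 = 420 K; V₂ = 55.8 L.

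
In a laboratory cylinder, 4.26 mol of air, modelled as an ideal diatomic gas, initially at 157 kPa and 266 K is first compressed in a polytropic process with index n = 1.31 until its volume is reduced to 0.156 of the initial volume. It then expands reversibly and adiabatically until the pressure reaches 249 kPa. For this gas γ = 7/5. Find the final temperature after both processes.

V₁ = nRT₁/P₁ = 4.26×8.314×266/157 = 60.0 L.
Step 1 — Polytropic n=1.31: T₂ = T₁(V₁/V₂)^(n−1) = 266×(6.41)^0.31 = 473 K; P₂ = P₁(V₁/V₂)^n = 1790 kPa.
W = (P₁V₁−P₂V₂)/(n−1) = (157×60.0−1790×9.36)/0.31 = -23700 J.
ΔU = nCvΔT = 4.26×20.8×(473−266) = 18300 J.
Q = ΔU + W = -5330 J.
State after step 1: P = 1790 kPa, V = 9.36 L, T = 473 K.
Step 2 — Adiabatic: T₂/T₁ = (P₂/P₁)^((γ−1)/γ) ⇒ T₂ = 473×(0.139)^0.286 = 269 K; V₂ = 38.3 L.
ΔU = nCvΔT = 4.26×20.8×(269−473) = -18100 J.
Q = 0 for an adiabatic process, so W = −ΔU = 18100 J.
Net over both steps: W = -5620 J, Q = -5330 J, ΔU = 292 J.

269 K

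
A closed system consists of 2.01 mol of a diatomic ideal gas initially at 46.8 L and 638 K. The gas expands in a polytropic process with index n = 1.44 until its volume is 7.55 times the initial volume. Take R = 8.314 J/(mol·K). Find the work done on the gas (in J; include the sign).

-14300 J

P₁ = nRT₁/V₁ = 2.01×8.314×638/46.8 = 228 kPa.
Polytropic n=1.44: T₂ = T₁(V₁/V₂)^(n−1) = 638×(0.132)^0.44 = 262 K; P₂ = P₁(V₁/V₂)^n = 12.4 kPa.
W = (P₁V₁−P₂V₂)/(n−1) = (228×46.8−12.4×353)/0.44 = 14300 J.
Work done on the gas = −W_by = -14300 J.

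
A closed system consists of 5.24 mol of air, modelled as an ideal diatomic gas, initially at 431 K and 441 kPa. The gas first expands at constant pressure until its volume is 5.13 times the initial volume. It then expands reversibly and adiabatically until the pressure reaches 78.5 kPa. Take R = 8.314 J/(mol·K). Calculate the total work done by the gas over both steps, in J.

171000 J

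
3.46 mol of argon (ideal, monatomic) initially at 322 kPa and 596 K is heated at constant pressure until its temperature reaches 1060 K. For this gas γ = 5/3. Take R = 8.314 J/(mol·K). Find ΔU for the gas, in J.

V₁ = nRT₁/P₁ = 3.46×8.314×596/322 = 53.2 L.
Isobaric: P stays 322 kPa; V/T = const ⇒ T₂ = 1060 K, V₂ = 94.7 L.
For an ideal gas ΔU = nCvΔT with Cv = (3/2)R = 12.5 J/(mol·K).
ΔU = 3.46×12.5×(1060−596) = 20000 J.

20000 J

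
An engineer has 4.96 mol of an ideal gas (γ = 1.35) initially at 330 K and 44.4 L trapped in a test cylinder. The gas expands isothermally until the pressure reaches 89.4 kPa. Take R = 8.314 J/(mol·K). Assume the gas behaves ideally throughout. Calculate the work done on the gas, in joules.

P₁ = nRT₁/V₁ = 4.96×8.314×330/44.4 = 306 kPa.
Isothermal: T stays 330 K; PV = const ⇒ V₂ = 152 L, P₂ = 89.4 kPa.
W = nRT ln(V₂/V₁) = 4.96×8.314×330×ln(3.43) = 16800 J.
Work done on the gas = −W_by = -16800 J.

-16800 J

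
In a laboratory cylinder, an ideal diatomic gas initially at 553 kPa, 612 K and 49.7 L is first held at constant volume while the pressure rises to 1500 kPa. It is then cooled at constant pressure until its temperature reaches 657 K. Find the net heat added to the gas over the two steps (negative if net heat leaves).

-40000 J

n = P₁V₁/(RT₁) = 553×49.7/(8.314×612) = 5.40 mol.
Step 1 — Isochoric: V stays 49.7 L; P/T = const ⇒ T₂ = 1660 K, P₂ = 1500 kPa.
W = 0 (no volume change).
ΔU = nCvΔT = 5.40×20.8×(1660−612) = 118000 J.
Q = ΔU = 118000 J.
State after step 1: P = 1500 kPa, V = 49.7 L, T = 1660 K.
Step 2 — Isobaric: P stays 1500 kPa; V/T = const ⇒ T₂ = 657 K, V₂ = 19.7 L.
W = PΔV = 1500×(19.7−49.7) kPa·L = -45000 J.
ΔU = nCvΔT = 5.40×20.8×(657−1660) = -113000 J.
Q = ΔU + W = nCpΔT = -158000 J.
Net over both steps: W = -45000 J, Q = -40000 J, ΔU = 5050 J.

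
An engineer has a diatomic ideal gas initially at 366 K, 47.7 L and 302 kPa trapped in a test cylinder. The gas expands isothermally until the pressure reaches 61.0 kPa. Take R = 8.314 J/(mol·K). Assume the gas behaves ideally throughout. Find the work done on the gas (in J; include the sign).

n = P₁V₁/(RT₁) = 302×47.7/(8.314×366) = 4.73 mol.
Isothermal: T stays 366 K; PV = const ⇒ V₂ = 236 L, P₂ = 61.0 kPa.
W = nRT ln(V₂/V₁) = 4.73×8.314×366×ln(4.95) = 23000 J.
Work done on the gas = −W_by = -23000 J.

-23000 J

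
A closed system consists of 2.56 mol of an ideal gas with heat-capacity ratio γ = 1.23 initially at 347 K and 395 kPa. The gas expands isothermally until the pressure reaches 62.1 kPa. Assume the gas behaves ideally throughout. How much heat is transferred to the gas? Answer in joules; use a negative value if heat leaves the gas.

13700 J

V₁ = nRT₁/P₁ = 2.56×8.314×347/395 = 18.7 L.
Isothermal: T stays 347 K; PV = const ⇒ V₂ = 119 L, P₂ = 62.1 kPa.
ΔU = 0 (ideal gas, T constant).
W = nRT ln(V₂/V₁) = 2.56×8.314×347×ln(6.36) = 13700 J.
Q = ΔU + W = 13700 J.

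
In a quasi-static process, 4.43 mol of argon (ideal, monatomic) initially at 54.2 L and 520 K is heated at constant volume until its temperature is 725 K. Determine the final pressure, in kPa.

493 kPa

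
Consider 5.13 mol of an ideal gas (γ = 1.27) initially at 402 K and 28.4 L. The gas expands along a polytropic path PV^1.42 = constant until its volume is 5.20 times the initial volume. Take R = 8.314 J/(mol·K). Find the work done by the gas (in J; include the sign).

20400 J

P₁ = nRT₁/V₁ = 5.13×8.314×402/28.4 = 604 kPa.
Polytropic n=1.42: T₂ = T₁(V₁/V₂)^(n−1) = 402×(0.192)^0.42 = 201 K; P₂ = P₁(V₁/V₂)^n = 58.1 kPa.
W = (P₁V₁−P₂V₂)/(n−1) = (604×28.4−58.1×148)/0.42 = 20400 J.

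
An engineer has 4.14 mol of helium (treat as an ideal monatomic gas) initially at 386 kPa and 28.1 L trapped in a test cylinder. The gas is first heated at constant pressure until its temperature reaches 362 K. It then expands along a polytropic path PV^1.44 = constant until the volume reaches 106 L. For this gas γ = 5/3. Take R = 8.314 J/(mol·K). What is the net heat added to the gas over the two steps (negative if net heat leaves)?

T₁ = P₁V₁/(nR) = 386×28.1/(4.14×8.314) = 315 K.
Step 1 — Isobaric: P stays 386 kPa; V/T = const ⇒ T₂ = 362 K, V₂ = 32.3 L.
W = PΔV = 386×(32.3−28.1) kPa·L = 1610 J.
ΔU = nCvΔT = 4.14×12.5×(362−315) = 2420 J.
Q = ΔU + W = nCpΔT = 4030 J.
State after step 1: P = 386 kPa, V = 32.3 L, T = 362 K.
Step 2 — Polytropic n=1.44: T₂ = T₁(V₁/V₂)^(n−1) = 362×(0.305)^0.44 = 215 K; P₂ = P₁(V₁/V₂)^n = 69.7 kPa.
W = (P₁V₁−P₂V₂)/(n−1) = (386×32.3−69.7×106)/0.44 = 11500 J.
ΔU = nCvΔT = 4.14×12.5×(215−362) = -7610 J.
Q = ΔU + W = 3920 J.
Net over both steps: W = 13100 J, Q = 7960 J, ΔU = -5190 J.

7960 J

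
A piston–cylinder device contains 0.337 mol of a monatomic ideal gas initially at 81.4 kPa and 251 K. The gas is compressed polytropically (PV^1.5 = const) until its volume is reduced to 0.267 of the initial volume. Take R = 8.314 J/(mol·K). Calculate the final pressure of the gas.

V₁ = nRT₁/P₁ = 0.337×8.314×251/81.4 = 8.64 L.
Polytropic n=1.5: T₂ = T₁(V₁/V₂)^(n−1) = 251×(3.75)^0.50 = 486 K; P₂ = P₁(V₁/V₂)^n = 590 kPa.

590 kPa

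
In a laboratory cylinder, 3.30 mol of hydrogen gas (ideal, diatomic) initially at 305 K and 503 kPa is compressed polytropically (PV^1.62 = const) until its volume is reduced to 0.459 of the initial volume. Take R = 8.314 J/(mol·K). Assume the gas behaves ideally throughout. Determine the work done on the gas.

V₁ = nRT₁/P₁ = 3.30×8.314×305/503 = 16.6 L.
Polytropic n=1.62: T₂ = T₁(V₁/V₂)^(n−1) = 305×(2.18)^0.62 = 494 K; P₂ = P₁(V₁/V₂)^n = 1780 kPa.
W = (P₁V₁−P₂V₂)/(n−1) = (503×16.6−1780×7.64)/0.62 = -8380 J.
Work done on the gas = −W_by = 8380 J.

8380 J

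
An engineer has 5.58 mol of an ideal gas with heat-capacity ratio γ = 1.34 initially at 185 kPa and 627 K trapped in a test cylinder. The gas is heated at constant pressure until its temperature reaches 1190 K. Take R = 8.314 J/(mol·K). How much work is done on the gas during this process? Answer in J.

-26100 J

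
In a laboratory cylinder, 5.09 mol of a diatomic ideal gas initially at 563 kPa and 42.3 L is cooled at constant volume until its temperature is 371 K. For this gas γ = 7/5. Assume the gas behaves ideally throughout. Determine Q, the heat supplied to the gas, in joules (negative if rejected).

-20300 J

T₁ = P₁V₁/(nR) = 563×42.3/(5.09×8.314) = 563 K.
Isochoric: V stays 42.3 L; P/T = const ⇒ T₂ = 371 K, P₂ = 371 kPa.
W = 0 (no volume change).
ΔU = nCvΔT = 5.09×20.8×(371−563) = -20300 J.
Q = ΔU = -20300 J.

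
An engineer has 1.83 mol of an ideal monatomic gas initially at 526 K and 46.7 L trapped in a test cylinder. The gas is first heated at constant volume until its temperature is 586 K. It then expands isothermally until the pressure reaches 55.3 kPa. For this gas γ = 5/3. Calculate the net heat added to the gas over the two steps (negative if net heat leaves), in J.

12400 J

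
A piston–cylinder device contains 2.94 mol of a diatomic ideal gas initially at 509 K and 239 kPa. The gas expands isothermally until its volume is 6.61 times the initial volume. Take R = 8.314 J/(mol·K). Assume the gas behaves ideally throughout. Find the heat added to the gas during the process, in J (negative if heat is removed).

23500 J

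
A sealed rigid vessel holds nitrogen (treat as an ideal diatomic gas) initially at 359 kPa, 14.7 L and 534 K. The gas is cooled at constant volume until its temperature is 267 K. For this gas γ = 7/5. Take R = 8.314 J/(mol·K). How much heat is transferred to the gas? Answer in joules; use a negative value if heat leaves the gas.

-6600 J

n = P₁V₁/(RT₁) = 359×14.7/(8.314×534) = 1.19 mol.
Isochoric: V stays 14.7 L; P/T = const ⇒ T₂ = 267 K, P₂ = 180 kPa.
W = 0 (no volume change).
ΔU = nCvΔT = 1.19×20.8×(267−534) = -6600 J.
Q = ΔU = -6600 J.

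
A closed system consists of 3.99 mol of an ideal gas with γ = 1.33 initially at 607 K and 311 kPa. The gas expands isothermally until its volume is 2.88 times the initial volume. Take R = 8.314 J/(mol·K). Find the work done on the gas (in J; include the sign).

-21300 J

V₁ = nRT₁/P₁ = 3.99×8.314×607/311 = 64.7 L.
Isothermal: T stays 607 K; PV = const ⇒ V₂ = 186 L, P₂ = 108 kPa.
W = nRT ln(V₂/V₁) = 3.99×8.314×607×ln(2.88) = 21300 J.
Work done on the gas = −W_by = -21300 J.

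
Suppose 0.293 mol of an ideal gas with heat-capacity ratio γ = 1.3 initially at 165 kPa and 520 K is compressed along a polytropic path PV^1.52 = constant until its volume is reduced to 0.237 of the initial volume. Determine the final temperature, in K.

V₁ = nRT₁/P₁ = 0.293×8.314×520/165 = 7.68 L.
Polytropic n=1.52: T₂ = T₁(V₁/V₂)^(n−1) = 520×(4.22)^0.52 = 1100 K; P₂ = P₁(V₁/V₂)^n = 1470 kPa.

1100 K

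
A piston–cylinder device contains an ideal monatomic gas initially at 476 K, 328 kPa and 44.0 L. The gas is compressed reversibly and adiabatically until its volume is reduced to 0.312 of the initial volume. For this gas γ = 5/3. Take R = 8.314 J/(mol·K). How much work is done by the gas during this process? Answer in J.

-25400 J

n = P₁V₁/(RT₁) = 328×44.0/(8.314×476) = 3.65 mol.
Adiabatic: TV^(γ−1) = const ⇒ T₂ = 476×(3.21)^0.667 = 1030 K; PV^γ = const ⇒ P₂ = 2290 kPa.
ΔU = nCvΔT = 3.65×12.5×(1030−476) = 25400 J.
Q = 0 for an adiabatic process, so W = −ΔU = -25400 J.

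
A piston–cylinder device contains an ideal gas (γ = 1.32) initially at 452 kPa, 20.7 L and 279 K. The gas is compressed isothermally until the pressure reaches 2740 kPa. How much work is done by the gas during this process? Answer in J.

-16900 J

n = P₁V₁/(RT₁) = 452×20.7/(8.314×279) = 4.03 mol.
Isothermal: T stays 279 K; PV = const ⇒ V₂ = 3.41 L, P₂ = 2740 kPa.
W = nRT ln(V₂/V₁) = 4.03×8.314×279×ln(0.165) = -16900 J.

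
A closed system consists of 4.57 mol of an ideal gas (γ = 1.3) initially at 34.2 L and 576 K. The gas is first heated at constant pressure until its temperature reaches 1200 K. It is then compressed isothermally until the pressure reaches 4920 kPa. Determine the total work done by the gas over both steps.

-69300 J

P₁ = nRT₁/V₁ = 4.57×8.314×576/34.2 = 640 kPa.
Step 1 — Isobaric: P stays 640 kPa; V/T = const ⇒ T₂ = 1200 K, V₂ = 71.2 L.
W = PΔV = 640×(71.2−34.2) kPa·L = 23700 J.
ΔU = nCvΔT = 4.57×27.7×(1200−576) = 79000 J.
Q = ΔU + W = nCpΔT = 103000 J.
State after step 1: P = 640 kPa, V = 71.2 L, T = 1200 K.
Step 2 — Isothermal: T stays 1200 K; PV = const ⇒ V₂ = 9.27 L, P₂ = 4920 kPa.
ΔU = 0 (ideal gas, T constant).
W = nRT ln(V₂/V₁) = 4.57×8.314×1200×ln(0.130) = -93000 J.
Q = ΔU + W = -93000 J.
Net over both steps: W = -69300 J, Q = 9740 J, ΔU = 79000 J.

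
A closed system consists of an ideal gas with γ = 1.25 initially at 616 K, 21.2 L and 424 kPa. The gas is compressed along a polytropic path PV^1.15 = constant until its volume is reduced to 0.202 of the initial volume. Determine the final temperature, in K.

Polytropic n=1.15: T₂ = T₁(V₁/V₂)^(n−1) = 616×(4.95)^0.15 = 783 K; P₂ = P₁(V₁/V₂)^n = 2670 kPa.

783 K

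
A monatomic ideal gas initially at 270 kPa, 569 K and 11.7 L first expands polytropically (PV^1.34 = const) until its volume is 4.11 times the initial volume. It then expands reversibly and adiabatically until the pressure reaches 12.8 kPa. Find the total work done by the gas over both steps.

n = P₁V₁/(RT₁) = 270×11.7/(8.314×569) = 0.668 mol.
Step 1 — Polytropic n=1.34: T₂ = T₁(V₁/V₂)^(n−1) = 569×(0.243)^0.34 = 352 K; P₂ = P₁(V₁/V₂)^n = 40.6 kPa.
W = (P₁V₁−P₂V₂)/(n−1) = (270×11.7−40.6×48.1)/0.34 = 3550 J.
ΔU = nCvΔT = 0.668×12.5×(352−569) = -1810 J.
Q = ΔU + W = 1740 J.
State after step 1: P = 40.6 kPa, V = 48.1 L, T = 352 K.
Step 2 — Adiabatic: T₂/T₁ = (P₂/P₁)^((γ−1)/γ) ⇒ T₂ = 352×(0.315)^0.400 = 222 K; V₂ = 96.2 L.
ΔU = nCvΔT = 0.668×12.5×(222−352) = -1080 J.
Q = 0 for an adiabatic process, so W = −ΔU = 1080 J.
Net over both steps: W = 4630 J, Q = 1740 J, ΔU = -2890 J.

4630 J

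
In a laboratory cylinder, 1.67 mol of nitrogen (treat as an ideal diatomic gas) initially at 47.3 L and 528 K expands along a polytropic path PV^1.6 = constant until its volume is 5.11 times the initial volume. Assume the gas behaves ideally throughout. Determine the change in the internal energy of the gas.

P₁ = nRT₁/V₁ = 1.67×8.314×528/47.3 = 155 kPa.
Polytropic n=1.6: T₂ = T₁(V₁/V₂)^(n−1) = 528×(0.196)^0.60 = 198 K; P₂ = P₁(V₁/V₂)^n = 11.4 kPa.
For an ideal gas ΔU = nCvΔT with Cv = (5/2)R = 20.8 J/(mol·K).
ΔU = 1.67×20.8×(198−528) = -11400 J.

-11400 J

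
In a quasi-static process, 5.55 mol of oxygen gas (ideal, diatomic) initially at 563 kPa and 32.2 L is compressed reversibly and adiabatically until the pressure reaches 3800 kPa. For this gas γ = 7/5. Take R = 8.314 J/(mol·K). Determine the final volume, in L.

T₁ = P₁V₁/(nR) = 563×32.2/(5.55×8.314) = 393 K.
Adiabatic: T₂/T₁ = (P₂/P₁)^((γ−1)/γ) ⇒ T₂ = 393×(6.75)^0.286 = 678 K; V₂ = 8.23 L.

8.23 L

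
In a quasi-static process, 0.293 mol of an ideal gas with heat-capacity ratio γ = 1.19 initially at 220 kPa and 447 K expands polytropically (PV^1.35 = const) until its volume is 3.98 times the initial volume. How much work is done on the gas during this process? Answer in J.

V₁ = nRT₁/P₁ = 0.293×8.314×447/220 = 4.95 L.
Polytropic n=1.35: T₂ = T₁(V₁/V₂)^(n−1) = 447×(0.251)^0.35 = 276 K; P₂ = P₁(V₁/V₂)^n = 34.1 kPa.
W = (P₁V₁−P₂V₂)/(n−1) = (220×4.95−34.1×19.7)/0.35 = 1190 J.
Work done on the gas = −W_by = -1190 J.

-1190 J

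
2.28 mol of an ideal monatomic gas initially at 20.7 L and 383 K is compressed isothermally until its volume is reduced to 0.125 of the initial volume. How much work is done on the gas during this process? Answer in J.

P₁ = nRT₁/V₁ = 2.28×8.314×383/20.7 = 351 kPa.
Isothermal: T stays 383 K; PV = const ⇒ V₂ = 2.59 L, P₂ = 2810 kPa.
W = nRT ln(V₂/V₁) = 2.28×8.314×383×ln(0.125) = -15100 J.
Work done on the gas = −W_by = 15100 J.

15100 J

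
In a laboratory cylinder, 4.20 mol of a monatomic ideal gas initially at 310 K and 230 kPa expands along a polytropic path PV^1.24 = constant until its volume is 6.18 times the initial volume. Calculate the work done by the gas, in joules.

16000 J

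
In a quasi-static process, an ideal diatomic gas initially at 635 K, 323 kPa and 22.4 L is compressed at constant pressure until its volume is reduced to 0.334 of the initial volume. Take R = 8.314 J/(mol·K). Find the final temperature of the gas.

Isobaric: P stays 323 kPa; V/T = const ⇒ T₂ = 212 K, V₂ = 7.48 L.

212 K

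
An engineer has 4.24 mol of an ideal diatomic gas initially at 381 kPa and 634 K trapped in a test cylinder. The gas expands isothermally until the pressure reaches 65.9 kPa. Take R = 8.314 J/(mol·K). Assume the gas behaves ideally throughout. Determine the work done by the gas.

39200 J

V₁ = nRT₁/P₁ = 4.24×8.314×634/381 = 58.7 L.
Isothermal: T stays 634 K; PV = const ⇒ V₂ = 339 L, P₂ = 65.9 kPa.
W = nRT ln(V₂/V₁) = 4.24×8.314×634×ln(5.78) = 39200 J.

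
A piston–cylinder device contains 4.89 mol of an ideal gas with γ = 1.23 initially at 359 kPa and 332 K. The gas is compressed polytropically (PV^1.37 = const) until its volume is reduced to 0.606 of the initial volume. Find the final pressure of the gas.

713 kPa

V₁ = nRT₁/P₁ = 4.89×8.314×332/359 = 37.6 L.
Polytropic n=1.37: T₂ = T₁(V₁/V₂)^(n−1) = 332×(1.65)^0.37 = 400 K; P₂ = P₁(V₁/V₂)^n = 713 kPa.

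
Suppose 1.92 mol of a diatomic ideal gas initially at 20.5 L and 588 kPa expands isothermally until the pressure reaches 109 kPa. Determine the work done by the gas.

20300 J

T₁ = P₁V₁/(nR) = 588×20.5/(1.92×8.314) = 755 K.
Isothermal: T stays 755 K; PV = const ⇒ V₂ = 111 L, P₂ = 109 kPa.
W = nRT ln(V₂/V₁) = 1.92×8.314×755×ln(5.39) = 20300 J.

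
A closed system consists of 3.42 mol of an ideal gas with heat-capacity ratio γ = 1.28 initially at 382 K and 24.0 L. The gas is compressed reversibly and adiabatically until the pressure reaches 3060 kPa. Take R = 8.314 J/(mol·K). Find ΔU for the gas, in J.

20100 J

P₁ = nRT₁/V₁ = 3.42×8.314×382/24.0 = 453 kPa.
Adiabatic: T₂/T₁ = (P₂/P₁)^((γ−1)/γ) ⇒ T₂ = 382×(6.76)^0.219 = 580 K; V₂ = 5.39 L.
For an ideal gas ΔU = nCvΔT with Cv = R/(γ−1) = 29.7 J/(mol·K).
ΔU = 3.42×29.7×(580−382) = 20100 J.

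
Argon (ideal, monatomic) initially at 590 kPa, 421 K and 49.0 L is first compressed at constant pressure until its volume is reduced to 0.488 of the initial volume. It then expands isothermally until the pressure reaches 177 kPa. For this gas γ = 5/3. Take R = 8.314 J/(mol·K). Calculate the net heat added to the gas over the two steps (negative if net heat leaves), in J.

n = P₁V₁/(RT₁) = 590×49.0/(8.314×421) = 8.26 mol.
Step 1 — Isobaric: P stays 590 kPa; V/T = const ⇒ T₂ = 205 K, V₂ = 23.9 L.
W = PΔV = 590×(23.9−49.0) kPa·L = -14800 J.
ΔU = nCvΔT = 8.26×12.5×(205−421) = -22200 J.
Q = ΔU + W = nCpΔT = -37000 J.
State after step 1: P = 590 kPa, V = 23.9 L, T = 205 K.
Step 2 — Isothermal: T stays 205 K; PV = const ⇒ V₂ = 79.7 L, P₂ = 177 kPa.
ΔU = 0 (ideal gas, T constant).
W = nRT ln(V₂/V₁) = 8.26×8.314×205×ln(3.33) = 17000 J.
Q = ΔU + W = 17000 J.
Net over both steps: W = 2180 J, Q = -20000 J, ΔU = -22200 J.

-20000 J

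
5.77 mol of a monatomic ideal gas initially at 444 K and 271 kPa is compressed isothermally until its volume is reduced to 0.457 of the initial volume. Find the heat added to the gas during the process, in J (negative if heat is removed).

-16700 J

V₁ = nRT₁/P₁ = 5.77×8.314×444/271 = 78.6 L.
Isothermal: T stays 444 K; PV = const ⇒ V₂ = 35.9 L, P₂ = 593 kPa.
ΔU = 0 (ideal gas, T constant).
W = nRT ln(V₂/V₁) = 5.77×8.314×444×ln(0.457) = -16700 J.
Q = ΔU + W = -16700 J.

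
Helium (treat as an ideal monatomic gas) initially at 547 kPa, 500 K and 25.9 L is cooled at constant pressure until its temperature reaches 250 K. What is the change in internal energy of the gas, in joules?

-10600 J

n = P₁V₁/(RT₁) = 547×25.9/(8.314×500) = 3.41 mol.
Isobaric: P stays 547 kPa; V/T = const ⇒ T₂ = 250 K, V₂ = 12.9 L.
For an ideal gas ΔU = nCvΔT with Cv = (3/2)R = 12.5 J/(mol·K).
ΔU = 3.41×12.5×(250−500) = -10600 J.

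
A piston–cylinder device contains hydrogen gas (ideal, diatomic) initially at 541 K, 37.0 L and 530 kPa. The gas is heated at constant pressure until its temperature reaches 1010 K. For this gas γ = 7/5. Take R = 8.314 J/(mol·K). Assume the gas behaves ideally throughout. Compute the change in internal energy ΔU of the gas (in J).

42500 J

n = P₁V₁/(RT₁) = 530×37.0/(8.314×541) = 4.36 mol.
Isobaric: P stays 530 kPa; V/T = const ⇒ T₂ = 1010 K, V₂ = 69.1 L.
For an ideal gas ΔU = nCvΔT with Cv = (5/2)R = 20.8 J/(mol·K).
ΔU = 4.36×20.8×(1010−541) = 42500 J.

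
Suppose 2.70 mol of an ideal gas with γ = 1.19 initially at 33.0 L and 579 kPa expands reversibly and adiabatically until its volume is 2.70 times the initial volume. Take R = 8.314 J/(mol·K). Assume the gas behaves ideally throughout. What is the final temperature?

705 K

T₁ = P₁V₁/(nR) = 579×33.0/(2.70×8.314) = 851 K.
Adiabatic: TV^(γ−1) = const ⇒ T₂ = 851×(0.370)^0.190 = 705 K; PV^γ = const ⇒ P₂ = 178 kPa.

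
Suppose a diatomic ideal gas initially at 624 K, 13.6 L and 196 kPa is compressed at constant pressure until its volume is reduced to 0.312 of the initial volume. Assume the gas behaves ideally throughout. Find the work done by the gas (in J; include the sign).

-1830 J

n = P₁V₁/(RT₁) = 196×13.6/(8.314×624) = 0.514 mol.
Isobaric: P stays 196 kPa; V/T = const ⇒ T₂ = 195 K, V₂ = 4.24 L.
W = PΔV = 196×(4.24−13.6) kPa·L = -1830 J.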